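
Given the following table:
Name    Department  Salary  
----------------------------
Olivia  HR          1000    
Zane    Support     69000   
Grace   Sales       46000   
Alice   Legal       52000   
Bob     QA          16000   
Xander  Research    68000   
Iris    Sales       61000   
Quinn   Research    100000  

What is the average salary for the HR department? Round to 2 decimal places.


HR department members:
  Olivia: 1000
Sum = 1000
Count = 1
Average = 1000 / 1 = 1000.00

ANSWER: 1000.00


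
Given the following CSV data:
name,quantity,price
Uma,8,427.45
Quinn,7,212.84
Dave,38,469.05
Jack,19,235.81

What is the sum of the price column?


Values in 'price' column:
  Row 1: 427.45
  Row 2: 212.84
  Row 3: 469.05
  Row 4: 235.81
Sum = 427.45 + 212.84 + 469.05 + 235.81 = 1345.15

ANSWER: 1345.15


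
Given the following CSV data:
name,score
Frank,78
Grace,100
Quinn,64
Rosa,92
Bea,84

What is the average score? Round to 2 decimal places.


Scores: 78, 100, 64, 92, 84
Sum = 418
Count = 5
Average = 418 / 5 = 83.60

ANSWER: 83.60


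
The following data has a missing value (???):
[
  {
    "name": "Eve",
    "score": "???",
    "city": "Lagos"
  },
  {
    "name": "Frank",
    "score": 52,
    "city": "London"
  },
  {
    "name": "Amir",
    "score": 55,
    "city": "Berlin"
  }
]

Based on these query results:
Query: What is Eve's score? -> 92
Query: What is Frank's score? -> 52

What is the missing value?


The missing value is Eve's score
From query: Eve's score = 92

ANSWER: 92


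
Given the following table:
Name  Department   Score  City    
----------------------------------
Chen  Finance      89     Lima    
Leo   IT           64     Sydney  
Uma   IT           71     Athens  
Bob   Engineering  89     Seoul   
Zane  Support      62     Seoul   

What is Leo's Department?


Row 2: Leo
Department = IT

ANSWER: IT


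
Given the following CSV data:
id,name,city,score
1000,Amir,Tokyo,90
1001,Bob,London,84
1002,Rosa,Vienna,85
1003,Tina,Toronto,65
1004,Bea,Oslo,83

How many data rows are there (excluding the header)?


Counting rows (excluding header):
Header: id,name,city,score
Data rows: 5

ANSWER: 5


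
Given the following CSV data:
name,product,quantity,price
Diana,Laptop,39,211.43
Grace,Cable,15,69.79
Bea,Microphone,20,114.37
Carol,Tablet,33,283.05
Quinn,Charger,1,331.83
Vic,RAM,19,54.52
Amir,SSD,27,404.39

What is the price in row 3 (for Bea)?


Row 3: Bea
Column 'price' = 114.37

ANSWER: 114.37


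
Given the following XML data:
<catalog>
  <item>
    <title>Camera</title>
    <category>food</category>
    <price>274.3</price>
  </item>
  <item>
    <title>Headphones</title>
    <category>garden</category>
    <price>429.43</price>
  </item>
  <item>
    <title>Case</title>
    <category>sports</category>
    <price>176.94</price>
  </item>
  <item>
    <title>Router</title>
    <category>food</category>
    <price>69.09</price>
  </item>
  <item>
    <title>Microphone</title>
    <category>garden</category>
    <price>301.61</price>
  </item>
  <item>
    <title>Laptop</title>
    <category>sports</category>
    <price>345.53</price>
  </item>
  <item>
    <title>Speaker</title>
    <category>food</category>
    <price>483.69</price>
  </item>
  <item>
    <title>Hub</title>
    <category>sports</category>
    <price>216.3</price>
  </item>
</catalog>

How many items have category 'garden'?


Scanning <item> elements for <category>garden</category>:
  Item 2: Headphones -> MATCH
  Item 5: Microphone -> MATCH
Count: 2

ANSWER: 2


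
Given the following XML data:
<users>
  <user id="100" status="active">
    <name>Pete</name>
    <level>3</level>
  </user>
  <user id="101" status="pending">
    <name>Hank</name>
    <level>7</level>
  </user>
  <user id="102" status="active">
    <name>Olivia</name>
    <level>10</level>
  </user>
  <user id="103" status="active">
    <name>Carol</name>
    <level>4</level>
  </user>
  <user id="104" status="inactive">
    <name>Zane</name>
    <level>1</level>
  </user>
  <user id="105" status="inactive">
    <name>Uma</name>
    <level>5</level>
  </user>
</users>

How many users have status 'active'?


Counting users with status='active':
  Pete (id=100) -> MATCH
  Olivia (id=102) -> MATCH
  Carol (id=103) -> MATCH
Count: 3

ANSWER: 3


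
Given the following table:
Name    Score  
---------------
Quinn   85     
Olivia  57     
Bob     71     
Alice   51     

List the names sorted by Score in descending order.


Sorting by Score (descending):
  Quinn: 85
  Bob: 71
  Olivia: 57
  Alice: 51


ANSWER: Quinn, Bob, Olivia, Alice


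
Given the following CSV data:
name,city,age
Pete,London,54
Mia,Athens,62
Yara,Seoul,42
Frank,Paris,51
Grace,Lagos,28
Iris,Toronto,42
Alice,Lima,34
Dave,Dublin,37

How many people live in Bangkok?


Scanning city column for 'Bangkok':
Total matches: 0

ANSWER: 0


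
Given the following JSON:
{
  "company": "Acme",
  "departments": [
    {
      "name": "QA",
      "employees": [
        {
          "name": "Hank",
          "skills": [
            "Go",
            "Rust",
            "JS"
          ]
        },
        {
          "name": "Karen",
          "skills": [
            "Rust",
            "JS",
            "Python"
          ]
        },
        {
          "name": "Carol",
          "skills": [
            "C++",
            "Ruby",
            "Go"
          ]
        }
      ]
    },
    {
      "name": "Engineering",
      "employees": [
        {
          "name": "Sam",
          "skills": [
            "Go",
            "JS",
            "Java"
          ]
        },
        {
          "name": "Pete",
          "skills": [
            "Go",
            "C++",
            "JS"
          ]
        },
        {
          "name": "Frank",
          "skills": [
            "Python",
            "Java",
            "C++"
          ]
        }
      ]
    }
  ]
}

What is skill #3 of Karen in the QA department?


Path: departments[0].employees[1].skills[2]
Value: Python

ANSWER: Python


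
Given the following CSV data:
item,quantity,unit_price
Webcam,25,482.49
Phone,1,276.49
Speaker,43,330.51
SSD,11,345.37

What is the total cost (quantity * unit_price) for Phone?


Row: Phone
quantity = 1
unit_price = 276.49
total = 1 * 276.49 = 276.49

ANSWER: 276.49


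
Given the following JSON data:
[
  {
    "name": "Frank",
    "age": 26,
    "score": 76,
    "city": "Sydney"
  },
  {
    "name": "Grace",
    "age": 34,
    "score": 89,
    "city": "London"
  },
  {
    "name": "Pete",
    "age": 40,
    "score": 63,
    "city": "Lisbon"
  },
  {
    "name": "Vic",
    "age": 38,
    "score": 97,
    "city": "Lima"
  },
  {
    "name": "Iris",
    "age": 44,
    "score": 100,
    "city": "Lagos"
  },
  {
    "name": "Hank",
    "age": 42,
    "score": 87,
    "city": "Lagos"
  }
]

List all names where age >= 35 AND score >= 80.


Checking both conditions:
  Frank (age=26, score=76) -> no
  Grace (age=34, score=89) -> no
  Pete (age=40, score=63) -> no
  Vic (age=38, score=97) -> YES
  Iris (age=44, score=100) -> YES
  Hank (age=42, score=87) -> YES


ANSWER: Vic, Iris, Hank


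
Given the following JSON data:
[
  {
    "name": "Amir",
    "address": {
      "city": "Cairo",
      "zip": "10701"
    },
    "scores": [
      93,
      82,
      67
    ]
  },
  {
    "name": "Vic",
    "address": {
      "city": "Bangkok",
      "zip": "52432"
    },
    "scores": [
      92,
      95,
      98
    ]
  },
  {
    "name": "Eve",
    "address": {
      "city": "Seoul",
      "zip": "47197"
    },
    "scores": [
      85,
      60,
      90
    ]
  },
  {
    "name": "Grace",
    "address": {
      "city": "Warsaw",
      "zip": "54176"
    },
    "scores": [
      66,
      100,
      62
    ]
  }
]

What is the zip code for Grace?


Path: records[3].address.zip
Value: 54176

ANSWER: 54176


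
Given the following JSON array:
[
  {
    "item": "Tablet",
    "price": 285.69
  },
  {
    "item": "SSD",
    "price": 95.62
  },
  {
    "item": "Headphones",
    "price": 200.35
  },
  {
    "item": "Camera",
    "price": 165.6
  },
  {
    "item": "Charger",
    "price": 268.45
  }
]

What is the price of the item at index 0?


Array index 0 -> Tablet
price = 285.69

ANSWER: 285.69


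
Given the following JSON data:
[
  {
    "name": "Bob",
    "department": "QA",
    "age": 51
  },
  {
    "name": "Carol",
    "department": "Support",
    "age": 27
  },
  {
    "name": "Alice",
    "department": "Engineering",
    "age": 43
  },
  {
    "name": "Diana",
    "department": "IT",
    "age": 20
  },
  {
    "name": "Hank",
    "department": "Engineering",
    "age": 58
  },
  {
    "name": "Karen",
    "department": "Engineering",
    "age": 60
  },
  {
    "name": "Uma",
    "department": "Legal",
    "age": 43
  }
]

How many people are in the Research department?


Scanning records for department = Research
  No matches found
Count: 0

ANSWER: 0


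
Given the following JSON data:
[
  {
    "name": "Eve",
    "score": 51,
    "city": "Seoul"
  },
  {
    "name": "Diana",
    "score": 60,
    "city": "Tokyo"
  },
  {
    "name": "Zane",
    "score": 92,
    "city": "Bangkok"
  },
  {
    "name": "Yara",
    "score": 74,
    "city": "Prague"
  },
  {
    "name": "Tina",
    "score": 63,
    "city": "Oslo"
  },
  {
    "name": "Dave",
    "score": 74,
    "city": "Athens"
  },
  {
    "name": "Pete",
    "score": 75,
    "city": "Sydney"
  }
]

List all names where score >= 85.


Filtering records where score >= 85:
  Eve (score=51) -> no
  Diana (score=60) -> no
  Zane (score=92) -> YES
  Yara (score=74) -> no
  Tina (score=63) -> no
  Dave (score=74) -> no
  Pete (score=75) -> no


ANSWER: Zane


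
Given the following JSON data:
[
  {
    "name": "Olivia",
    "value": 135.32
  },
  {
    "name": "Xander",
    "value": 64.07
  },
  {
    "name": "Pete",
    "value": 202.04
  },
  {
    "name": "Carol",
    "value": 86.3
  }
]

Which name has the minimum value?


Comparing values:
  Olivia: 135.32
  Xander: 64.07
  Pete: 202.04
  Carol: 86.3
Minimum: Xander (64.07)

ANSWER: Xander


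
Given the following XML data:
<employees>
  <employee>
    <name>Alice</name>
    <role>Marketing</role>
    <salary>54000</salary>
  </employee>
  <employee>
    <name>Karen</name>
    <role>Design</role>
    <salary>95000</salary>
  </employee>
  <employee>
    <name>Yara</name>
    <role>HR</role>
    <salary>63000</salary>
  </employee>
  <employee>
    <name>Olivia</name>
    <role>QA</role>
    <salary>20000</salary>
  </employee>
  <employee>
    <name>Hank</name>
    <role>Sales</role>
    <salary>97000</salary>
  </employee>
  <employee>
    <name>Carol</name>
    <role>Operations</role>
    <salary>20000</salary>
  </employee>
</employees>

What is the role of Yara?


Searching for <employee> with <name>Yara</name>
Found at position 3
<role>HR</role>

ANSWER: HR


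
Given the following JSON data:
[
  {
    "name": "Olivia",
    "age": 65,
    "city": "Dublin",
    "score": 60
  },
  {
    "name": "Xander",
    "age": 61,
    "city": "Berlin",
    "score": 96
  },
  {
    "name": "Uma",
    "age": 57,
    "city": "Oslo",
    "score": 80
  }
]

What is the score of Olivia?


Looking up record where name = Olivia
Record index: 0
Field 'score' = 60

ANSWER: 60


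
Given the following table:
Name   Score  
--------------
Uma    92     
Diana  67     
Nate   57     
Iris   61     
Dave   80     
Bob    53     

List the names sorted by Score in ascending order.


Sorting by Score (ascending):
  Bob: 53
  Nate: 57
  Iris: 61
  Diana: 67
  Dave: 80
  Uma: 92


ANSWER: Bob, Nate, Iris, Diana, Dave, Uma


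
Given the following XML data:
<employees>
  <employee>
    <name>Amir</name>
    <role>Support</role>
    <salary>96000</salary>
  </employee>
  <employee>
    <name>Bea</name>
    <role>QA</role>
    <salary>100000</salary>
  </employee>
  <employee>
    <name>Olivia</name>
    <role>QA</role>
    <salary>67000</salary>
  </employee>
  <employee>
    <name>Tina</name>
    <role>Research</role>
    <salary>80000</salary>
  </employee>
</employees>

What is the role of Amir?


Searching for <employee> with <name>Amir</name>
Found at position 1
<role>Support</role>

ANSWER: Support


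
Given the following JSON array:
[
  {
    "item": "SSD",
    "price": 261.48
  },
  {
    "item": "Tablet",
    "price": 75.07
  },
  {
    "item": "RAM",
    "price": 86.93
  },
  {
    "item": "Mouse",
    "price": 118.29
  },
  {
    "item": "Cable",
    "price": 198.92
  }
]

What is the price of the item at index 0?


Array index 0 -> SSD
price = 261.48

ANSWER: 261.48


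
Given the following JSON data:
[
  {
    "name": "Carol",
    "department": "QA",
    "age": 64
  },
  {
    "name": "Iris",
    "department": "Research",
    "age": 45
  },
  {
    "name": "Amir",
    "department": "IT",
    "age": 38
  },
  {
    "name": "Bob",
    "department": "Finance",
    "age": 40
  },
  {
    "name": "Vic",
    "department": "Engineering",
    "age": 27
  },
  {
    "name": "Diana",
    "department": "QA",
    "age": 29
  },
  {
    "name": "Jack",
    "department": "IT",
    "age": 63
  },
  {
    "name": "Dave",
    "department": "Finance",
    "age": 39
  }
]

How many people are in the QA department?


Scanning records for department = QA
  Record 0: Carol
  Record 5: Diana
Count: 2

ANSWER: 2


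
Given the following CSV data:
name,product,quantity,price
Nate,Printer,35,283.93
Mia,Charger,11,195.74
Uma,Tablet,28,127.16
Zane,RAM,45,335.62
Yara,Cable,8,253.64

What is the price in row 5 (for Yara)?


Row 5: Yara
Column 'price' = 253.64

ANSWER: 253.64


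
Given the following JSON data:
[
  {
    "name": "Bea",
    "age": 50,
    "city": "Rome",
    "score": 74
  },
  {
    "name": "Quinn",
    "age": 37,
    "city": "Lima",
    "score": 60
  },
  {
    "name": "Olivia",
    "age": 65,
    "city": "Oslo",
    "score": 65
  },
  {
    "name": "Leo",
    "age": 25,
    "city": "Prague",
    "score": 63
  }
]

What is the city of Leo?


Looking up record where name = Leo
Record index: 3
Field 'city' = Prague

ANSWER: Prague


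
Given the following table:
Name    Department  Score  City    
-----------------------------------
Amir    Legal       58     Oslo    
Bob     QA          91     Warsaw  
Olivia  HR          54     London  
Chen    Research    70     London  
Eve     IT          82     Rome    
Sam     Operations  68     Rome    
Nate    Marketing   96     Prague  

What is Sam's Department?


Row 6: Sam
Department = Operations

ANSWER: Operations


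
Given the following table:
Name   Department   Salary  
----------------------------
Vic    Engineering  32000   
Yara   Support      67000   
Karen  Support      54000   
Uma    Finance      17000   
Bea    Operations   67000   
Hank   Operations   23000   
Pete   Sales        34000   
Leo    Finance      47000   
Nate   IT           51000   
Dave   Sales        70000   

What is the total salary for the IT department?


IT department members:
  Nate: 51000
Total = 51000 = 51000

ANSWER: 51000


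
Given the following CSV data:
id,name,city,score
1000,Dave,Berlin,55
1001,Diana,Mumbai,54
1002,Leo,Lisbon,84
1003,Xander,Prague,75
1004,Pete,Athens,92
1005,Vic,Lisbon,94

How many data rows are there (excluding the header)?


Counting rows (excluding header):
Header: id,name,city,score
Data rows: 6

ANSWER: 6


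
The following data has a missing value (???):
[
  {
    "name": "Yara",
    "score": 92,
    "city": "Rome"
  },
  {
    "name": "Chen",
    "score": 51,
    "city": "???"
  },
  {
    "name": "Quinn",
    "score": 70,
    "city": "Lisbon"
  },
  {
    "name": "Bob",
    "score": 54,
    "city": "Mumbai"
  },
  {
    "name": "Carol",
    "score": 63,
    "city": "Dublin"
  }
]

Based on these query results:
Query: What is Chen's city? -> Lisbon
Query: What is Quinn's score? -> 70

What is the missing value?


The missing value is Chen's city
From query: Chen's city = Lisbon

ANSWER: Lisbon


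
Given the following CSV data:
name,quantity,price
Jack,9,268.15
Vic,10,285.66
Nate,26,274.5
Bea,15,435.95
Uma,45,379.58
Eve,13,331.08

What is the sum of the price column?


Values in 'price' column:
  Row 1: 268.15
  Row 2: 285.66
  Row 3: 274.5
  Row 4: 435.95
  Row 5: 379.58
  Row 6: 331.08
Sum = 268.15 + 285.66 + 274.5 + 435.95 + 379.58 + 331.08 = 1974.92

ANSWER: 1974.92


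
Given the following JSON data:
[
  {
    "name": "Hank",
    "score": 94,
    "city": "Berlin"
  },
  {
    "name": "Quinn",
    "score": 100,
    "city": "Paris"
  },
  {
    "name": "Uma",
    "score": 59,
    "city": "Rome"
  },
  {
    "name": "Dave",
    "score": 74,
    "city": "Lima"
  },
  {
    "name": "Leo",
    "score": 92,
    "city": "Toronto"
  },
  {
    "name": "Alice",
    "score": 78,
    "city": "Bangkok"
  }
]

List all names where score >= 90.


Filtering records where score >= 90:
  Hank (score=94) -> YES
  Quinn (score=100) -> YES
  Uma (score=59) -> no
  Dave (score=74) -> no
  Leo (score=92) -> YES
  Alice (score=78) -> no


ANSWER: Hank, Quinn, Leo


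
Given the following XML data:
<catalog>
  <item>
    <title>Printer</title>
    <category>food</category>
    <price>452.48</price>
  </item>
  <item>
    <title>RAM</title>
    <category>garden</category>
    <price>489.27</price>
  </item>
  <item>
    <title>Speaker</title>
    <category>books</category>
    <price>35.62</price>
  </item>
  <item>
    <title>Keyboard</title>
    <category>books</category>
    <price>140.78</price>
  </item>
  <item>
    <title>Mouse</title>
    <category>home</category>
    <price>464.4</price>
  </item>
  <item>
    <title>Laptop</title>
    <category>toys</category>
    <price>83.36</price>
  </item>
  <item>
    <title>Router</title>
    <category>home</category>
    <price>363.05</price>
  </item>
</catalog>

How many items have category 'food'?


Scanning <item> elements for <category>food</category>:
  Item 1: Printer -> MATCH
Count: 1

ANSWER: 1


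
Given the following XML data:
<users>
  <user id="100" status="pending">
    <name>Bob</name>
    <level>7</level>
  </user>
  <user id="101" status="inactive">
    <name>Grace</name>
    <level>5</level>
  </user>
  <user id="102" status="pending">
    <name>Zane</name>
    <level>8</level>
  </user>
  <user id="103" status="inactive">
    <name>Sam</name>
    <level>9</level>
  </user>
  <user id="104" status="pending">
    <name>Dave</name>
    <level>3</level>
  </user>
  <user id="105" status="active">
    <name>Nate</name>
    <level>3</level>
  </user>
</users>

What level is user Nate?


Finding user: Nate
<level>3</level>

ANSWER: 3


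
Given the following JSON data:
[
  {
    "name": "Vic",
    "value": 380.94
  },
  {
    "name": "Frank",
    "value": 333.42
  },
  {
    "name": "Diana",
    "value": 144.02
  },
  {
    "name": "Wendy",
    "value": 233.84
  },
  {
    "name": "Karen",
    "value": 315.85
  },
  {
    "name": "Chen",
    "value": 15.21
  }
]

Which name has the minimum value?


Comparing values:
  Vic: 380.94
  Frank: 333.42
  Diana: 144.02
  Wendy: 233.84
  Karen: 315.85
  Chen: 15.21
Minimum: Chen (15.21)

ANSWER: Chen


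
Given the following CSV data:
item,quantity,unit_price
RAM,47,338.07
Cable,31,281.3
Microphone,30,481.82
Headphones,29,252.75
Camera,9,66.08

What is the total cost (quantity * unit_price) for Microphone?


Row: Microphone
quantity = 30
unit_price = 481.82
total = 30 * 481.82 = 14454.6

ANSWER: 14454.6


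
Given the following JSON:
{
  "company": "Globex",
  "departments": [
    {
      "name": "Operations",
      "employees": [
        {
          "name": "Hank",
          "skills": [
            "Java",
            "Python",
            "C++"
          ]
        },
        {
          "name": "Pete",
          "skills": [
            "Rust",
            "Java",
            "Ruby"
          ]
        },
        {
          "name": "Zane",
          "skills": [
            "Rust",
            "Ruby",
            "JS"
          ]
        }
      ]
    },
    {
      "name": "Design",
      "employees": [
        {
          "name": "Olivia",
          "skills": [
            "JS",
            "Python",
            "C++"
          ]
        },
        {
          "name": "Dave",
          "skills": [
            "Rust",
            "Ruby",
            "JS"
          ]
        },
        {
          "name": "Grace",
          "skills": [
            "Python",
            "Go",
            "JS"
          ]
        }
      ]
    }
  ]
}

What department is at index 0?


Path: departments[0].name
Value: Operations

ANSWER: Operations


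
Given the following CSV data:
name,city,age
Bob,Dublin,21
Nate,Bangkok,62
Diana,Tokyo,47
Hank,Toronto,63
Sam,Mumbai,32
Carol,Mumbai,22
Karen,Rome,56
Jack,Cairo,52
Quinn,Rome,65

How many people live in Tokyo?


Scanning city column for 'Tokyo':
  Row 3: Diana -> MATCH
Total matches: 1

ANSWER: 1


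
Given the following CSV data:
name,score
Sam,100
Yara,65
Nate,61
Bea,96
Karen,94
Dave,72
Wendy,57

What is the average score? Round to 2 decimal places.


Scores: 100, 65, 61, 96, 94, 72, 57
Sum = 545
Count = 7
Average = 545 / 7 = 77.86

ANSWER: 77.86


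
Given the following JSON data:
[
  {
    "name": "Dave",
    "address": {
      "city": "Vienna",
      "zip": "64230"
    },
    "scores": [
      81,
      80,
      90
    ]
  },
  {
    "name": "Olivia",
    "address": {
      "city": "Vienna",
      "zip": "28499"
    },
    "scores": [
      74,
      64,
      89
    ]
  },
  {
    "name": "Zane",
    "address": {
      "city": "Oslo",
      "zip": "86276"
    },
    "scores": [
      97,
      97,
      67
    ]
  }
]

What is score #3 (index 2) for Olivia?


Path: records[1].scores[2]
Value: 89

ANSWER: 89


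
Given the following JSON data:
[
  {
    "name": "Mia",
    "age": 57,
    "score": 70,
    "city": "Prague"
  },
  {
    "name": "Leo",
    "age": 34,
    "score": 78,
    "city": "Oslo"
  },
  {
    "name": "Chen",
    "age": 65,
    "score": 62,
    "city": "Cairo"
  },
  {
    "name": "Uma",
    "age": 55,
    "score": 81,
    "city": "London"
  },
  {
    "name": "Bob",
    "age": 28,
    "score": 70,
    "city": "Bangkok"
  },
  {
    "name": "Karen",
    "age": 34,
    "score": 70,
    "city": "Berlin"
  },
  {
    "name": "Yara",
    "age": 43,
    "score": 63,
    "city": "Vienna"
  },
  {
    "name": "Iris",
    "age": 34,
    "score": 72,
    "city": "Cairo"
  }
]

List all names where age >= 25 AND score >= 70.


Checking both conditions:
  Mia (age=57, score=70) -> YES
  Leo (age=34, score=78) -> YES
  Chen (age=65, score=62) -> no
  Uma (age=55, score=81) -> YES
  Bob (age=28, score=70) -> YES
  Karen (age=34, score=70) -> YES
  Yara (age=43, score=63) -> no
  Iris (age=34, score=72) -> YES


ANSWER: Mia, Leo, Uma, Bob, Karen, Iris


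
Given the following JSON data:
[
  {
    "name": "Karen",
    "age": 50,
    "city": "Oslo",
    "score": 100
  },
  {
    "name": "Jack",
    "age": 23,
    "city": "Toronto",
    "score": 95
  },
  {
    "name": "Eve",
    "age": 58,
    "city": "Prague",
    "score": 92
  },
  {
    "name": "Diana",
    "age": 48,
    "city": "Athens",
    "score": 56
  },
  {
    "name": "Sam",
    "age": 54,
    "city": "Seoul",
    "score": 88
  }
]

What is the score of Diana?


Looking up record where name = Diana
Record index: 3
Field 'score' = 56

ANSWER: 56


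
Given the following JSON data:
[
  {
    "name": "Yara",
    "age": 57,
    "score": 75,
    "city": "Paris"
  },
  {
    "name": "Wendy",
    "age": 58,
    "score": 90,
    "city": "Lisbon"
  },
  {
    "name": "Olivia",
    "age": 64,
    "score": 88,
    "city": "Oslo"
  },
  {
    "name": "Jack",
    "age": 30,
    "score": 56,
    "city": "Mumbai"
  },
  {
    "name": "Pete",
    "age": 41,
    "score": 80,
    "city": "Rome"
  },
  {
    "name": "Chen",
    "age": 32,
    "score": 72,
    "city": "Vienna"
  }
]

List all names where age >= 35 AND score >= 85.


Checking both conditions:
  Yara (age=57, score=75) -> no
  Wendy (age=58, score=90) -> YES
  Olivia (age=64, score=88) -> YES
  Jack (age=30, score=56) -> no
  Pete (age=41, score=80) -> no
  Chen (age=32, score=72) -> no


ANSWER: Wendy, Olivia


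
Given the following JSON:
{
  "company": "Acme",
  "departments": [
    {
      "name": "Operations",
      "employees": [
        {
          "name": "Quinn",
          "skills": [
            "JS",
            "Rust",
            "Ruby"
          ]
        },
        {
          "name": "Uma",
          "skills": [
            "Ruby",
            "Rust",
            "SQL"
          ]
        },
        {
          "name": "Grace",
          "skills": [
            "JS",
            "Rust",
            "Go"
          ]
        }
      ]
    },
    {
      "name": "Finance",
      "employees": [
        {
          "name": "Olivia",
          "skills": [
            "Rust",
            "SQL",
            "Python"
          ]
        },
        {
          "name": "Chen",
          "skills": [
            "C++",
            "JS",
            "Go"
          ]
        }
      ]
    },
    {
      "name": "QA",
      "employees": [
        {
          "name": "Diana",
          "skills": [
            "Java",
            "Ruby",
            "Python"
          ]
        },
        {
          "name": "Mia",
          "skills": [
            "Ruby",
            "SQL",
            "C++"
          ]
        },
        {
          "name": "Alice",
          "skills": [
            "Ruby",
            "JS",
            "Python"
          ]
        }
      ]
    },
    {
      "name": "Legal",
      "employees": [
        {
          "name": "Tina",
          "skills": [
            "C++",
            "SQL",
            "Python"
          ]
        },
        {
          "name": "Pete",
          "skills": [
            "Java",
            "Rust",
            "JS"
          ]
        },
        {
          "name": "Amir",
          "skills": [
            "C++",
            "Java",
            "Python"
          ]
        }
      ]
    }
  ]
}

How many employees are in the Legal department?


Path: departments[3].employees
Count: 3

ANSWER: 3


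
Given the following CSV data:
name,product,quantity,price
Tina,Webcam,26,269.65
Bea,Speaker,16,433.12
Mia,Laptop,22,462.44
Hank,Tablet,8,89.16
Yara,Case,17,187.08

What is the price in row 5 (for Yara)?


Row 5: Yara
Column 'price' = 187.08

ANSWER: 187.08


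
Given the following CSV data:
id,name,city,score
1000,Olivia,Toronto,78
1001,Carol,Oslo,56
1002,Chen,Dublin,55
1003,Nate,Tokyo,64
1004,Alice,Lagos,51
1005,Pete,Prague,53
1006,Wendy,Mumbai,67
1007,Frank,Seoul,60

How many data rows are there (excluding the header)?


Counting rows (excluding header):
Header: id,name,city,score
Data rows: 8

ANSWER: 8


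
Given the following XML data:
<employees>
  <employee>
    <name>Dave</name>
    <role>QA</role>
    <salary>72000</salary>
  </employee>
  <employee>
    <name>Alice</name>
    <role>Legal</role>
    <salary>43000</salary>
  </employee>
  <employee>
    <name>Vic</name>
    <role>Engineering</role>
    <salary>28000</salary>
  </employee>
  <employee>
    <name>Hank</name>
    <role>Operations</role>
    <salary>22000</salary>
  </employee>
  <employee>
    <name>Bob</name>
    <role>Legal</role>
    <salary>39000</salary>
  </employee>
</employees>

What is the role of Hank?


Searching for <employee> with <name>Hank</name>
Found at position 4
<role>Operations</role>

ANSWER: Operations


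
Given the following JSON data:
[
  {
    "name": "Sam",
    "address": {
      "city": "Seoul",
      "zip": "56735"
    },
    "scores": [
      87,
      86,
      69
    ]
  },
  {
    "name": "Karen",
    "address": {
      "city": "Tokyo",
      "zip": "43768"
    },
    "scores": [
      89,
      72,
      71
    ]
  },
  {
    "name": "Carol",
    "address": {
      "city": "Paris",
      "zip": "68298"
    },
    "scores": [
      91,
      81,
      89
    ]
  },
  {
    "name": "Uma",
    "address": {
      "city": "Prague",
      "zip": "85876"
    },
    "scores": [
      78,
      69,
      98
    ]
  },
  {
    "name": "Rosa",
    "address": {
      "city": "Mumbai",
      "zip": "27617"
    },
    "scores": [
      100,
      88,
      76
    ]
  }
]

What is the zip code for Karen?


Path: records[1].address.zip
Value: 43768

ANSWER: 43768


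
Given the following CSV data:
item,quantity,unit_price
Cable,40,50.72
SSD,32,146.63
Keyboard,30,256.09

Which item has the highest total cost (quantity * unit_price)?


Computing row totals:
  Cable: 2028.8
  SSD: 4692.16
  Keyboard: 7682.7
Maximum: Keyboard (7682.7)

ANSWER: Keyboard


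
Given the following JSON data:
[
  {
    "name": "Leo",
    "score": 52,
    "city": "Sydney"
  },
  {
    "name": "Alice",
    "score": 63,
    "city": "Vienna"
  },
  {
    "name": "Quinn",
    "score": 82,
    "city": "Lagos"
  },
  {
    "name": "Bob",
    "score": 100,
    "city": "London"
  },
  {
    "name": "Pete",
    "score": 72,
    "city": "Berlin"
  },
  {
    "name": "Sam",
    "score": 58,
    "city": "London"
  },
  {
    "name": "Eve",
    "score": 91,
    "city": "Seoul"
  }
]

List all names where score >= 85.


Filtering records where score >= 85:
  Leo (score=52) -> no
  Alice (score=63) -> no
  Quinn (score=82) -> no
  Bob (score=100) -> YES
  Pete (score=72) -> no
  Sam (score=58) -> no
  Eve (score=91) -> YES


ANSWER: Bob, Eve


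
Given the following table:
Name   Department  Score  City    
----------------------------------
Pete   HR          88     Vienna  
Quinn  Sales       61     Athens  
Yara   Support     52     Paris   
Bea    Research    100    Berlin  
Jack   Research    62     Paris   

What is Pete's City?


Row 1: Pete
City = Vienna

ANSWER: Vienna


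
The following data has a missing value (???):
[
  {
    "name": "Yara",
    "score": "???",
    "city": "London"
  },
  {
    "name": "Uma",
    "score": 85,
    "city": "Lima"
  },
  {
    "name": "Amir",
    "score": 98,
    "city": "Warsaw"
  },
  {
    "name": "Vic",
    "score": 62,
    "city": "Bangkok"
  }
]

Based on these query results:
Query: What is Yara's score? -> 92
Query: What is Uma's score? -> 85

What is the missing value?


The missing value is Yara's score
From query: Yara's score = 92

ANSWER: 92


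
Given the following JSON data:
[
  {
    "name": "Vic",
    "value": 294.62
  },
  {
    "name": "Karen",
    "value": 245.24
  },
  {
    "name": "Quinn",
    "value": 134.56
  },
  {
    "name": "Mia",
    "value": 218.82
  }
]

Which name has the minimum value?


Comparing values:
  Vic: 294.62
  Karen: 245.24
  Quinn: 134.56
  Mia: 218.82
Minimum: Quinn (134.56)

ANSWER: Quinn


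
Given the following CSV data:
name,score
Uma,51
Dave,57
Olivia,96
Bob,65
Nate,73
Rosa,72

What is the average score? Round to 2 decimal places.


Scores: 51, 57, 96, 65, 73, 72
Sum = 414
Count = 6
Average = 414 / 6 = 69.00

ANSWER: 69.00


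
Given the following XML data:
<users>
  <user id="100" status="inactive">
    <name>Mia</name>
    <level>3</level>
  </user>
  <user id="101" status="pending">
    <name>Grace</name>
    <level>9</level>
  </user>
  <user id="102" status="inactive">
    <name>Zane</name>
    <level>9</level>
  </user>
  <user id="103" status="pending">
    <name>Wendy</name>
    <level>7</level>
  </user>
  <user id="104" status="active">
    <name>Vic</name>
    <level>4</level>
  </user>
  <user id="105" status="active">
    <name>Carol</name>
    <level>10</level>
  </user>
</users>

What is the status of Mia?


Finding user with name = Mia
user id="100" status="inactive"

ANSWER: inactive


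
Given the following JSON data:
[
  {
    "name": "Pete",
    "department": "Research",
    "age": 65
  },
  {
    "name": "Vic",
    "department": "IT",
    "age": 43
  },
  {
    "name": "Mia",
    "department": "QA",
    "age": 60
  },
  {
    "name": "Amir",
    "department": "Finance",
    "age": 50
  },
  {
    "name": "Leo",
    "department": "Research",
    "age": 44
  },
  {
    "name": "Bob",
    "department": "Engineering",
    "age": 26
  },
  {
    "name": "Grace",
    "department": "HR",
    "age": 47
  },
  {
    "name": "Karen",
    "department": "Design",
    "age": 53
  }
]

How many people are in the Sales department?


Scanning records for department = Sales
  No matches found
Count: 0

ANSWER: 0


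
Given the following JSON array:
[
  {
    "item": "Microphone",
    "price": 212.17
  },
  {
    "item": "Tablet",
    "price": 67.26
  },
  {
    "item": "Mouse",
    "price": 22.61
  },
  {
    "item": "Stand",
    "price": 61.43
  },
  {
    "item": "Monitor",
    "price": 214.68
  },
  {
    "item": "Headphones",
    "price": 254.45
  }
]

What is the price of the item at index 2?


Array index 2 -> Mouse
price = 22.61

ANSWER: 22.61


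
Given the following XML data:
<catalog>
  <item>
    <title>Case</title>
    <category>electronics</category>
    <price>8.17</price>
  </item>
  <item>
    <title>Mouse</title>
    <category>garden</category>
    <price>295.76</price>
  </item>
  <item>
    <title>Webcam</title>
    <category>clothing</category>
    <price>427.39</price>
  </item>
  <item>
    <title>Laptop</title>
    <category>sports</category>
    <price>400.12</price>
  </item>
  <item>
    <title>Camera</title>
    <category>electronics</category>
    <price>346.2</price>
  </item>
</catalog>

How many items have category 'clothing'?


Scanning <item> elements for <category>clothing</category>:
  Item 3: Webcam -> MATCH
Count: 1

ANSWER: 1


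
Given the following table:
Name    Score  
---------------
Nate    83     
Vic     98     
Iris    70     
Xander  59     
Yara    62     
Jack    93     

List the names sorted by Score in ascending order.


Sorting by Score (ascending):
  Xander: 59
  Yara: 62
  Iris: 70
  Nate: 83
  Jack: 93
  Vic: 98


ANSWER: Xander, Yara, Iris, Nate, Jack, Vic


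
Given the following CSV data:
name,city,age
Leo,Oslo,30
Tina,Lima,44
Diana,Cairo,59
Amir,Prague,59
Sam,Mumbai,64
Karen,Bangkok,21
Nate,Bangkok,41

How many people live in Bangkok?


Scanning city column for 'Bangkok':
  Row 6: Karen -> MATCH
  Row 7: Nate -> MATCH
Total matches: 2

ANSWER: 2


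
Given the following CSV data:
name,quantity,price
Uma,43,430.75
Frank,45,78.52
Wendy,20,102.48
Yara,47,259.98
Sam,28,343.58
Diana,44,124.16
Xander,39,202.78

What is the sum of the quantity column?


Values in 'quantity' column:
  Row 1: 43
  Row 2: 45
  Row 3: 20
  Row 4: 47
  Row 5: 28
  Row 6: 44
  Row 7: 39
Sum = 43 + 45 + 20 + 47 + 28 + 44 + 39 = 266

ANSWER: 266


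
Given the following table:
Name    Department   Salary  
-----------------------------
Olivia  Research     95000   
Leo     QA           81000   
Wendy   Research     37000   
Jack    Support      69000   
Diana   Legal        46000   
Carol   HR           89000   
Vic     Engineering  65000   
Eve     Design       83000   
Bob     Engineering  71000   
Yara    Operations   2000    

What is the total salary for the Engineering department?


Engineering department members:
  Vic: 65000
  Bob: 71000
Total = 65000 + 71000 = 136000

ANSWER: 136000


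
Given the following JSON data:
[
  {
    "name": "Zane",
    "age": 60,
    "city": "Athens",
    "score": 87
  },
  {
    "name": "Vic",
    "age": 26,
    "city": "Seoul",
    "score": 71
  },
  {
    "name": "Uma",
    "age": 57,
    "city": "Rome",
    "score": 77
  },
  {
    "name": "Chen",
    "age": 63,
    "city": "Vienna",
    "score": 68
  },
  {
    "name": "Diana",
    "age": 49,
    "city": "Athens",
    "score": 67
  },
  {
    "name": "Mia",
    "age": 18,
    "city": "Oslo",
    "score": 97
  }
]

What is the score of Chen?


Looking up record where name = Chen
Record index: 3
Field 'score' = 68

ANSWER: 68


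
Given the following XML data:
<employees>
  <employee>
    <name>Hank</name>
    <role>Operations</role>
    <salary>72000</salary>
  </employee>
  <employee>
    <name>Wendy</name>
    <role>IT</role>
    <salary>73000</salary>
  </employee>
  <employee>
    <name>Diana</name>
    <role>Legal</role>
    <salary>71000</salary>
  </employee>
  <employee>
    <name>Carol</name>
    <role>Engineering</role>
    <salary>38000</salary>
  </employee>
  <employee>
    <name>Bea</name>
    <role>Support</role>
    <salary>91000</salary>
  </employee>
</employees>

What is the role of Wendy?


Searching for <employee> with <name>Wendy</name>
Found at position 2
<role>IT</role>

ANSWER: IT


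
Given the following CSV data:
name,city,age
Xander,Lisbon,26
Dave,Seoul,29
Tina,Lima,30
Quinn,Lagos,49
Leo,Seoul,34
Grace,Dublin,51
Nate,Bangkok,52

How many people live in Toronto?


Scanning city column for 'Toronto':
Total matches: 0

ANSWER: 0


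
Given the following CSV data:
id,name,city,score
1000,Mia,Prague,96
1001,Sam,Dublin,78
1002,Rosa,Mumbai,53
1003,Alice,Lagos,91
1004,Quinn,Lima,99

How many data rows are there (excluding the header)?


Counting rows (excluding header):
Header: id,name,city,score
Data rows: 5

ANSWER: 5


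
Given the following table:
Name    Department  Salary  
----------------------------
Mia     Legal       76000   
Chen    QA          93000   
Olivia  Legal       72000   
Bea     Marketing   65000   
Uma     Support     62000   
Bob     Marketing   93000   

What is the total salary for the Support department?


Support department members:
  Uma: 62000
Total = 62000 = 62000

ANSWER: 62000


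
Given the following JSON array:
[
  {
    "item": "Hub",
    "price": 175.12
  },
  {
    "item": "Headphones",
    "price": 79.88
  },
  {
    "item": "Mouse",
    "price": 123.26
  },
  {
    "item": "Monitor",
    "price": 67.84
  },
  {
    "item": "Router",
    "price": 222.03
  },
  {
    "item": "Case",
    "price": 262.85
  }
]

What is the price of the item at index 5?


Array index 5 -> Case
price = 262.85

ANSWER: 262.85


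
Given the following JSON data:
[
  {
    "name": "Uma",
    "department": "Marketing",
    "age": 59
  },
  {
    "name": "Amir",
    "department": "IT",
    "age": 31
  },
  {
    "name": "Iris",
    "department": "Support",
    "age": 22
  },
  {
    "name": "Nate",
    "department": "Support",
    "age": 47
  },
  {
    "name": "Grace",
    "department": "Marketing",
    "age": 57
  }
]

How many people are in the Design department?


Scanning records for department = Design
  No matches found
Count: 0

ANSWER: 0


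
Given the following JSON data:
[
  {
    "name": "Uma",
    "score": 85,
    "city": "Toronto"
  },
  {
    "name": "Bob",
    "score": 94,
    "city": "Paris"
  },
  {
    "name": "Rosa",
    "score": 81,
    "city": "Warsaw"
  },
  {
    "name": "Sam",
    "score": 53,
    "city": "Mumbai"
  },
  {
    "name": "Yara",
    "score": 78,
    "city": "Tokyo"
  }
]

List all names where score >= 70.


Filtering records where score >= 70:
  Uma (score=85) -> YES
  Bob (score=94) -> YES
  Rosa (score=81) -> YES
  Sam (score=53) -> no
  Yara (score=78) -> YES


ANSWER: Uma, Bob, Rosa, Yara


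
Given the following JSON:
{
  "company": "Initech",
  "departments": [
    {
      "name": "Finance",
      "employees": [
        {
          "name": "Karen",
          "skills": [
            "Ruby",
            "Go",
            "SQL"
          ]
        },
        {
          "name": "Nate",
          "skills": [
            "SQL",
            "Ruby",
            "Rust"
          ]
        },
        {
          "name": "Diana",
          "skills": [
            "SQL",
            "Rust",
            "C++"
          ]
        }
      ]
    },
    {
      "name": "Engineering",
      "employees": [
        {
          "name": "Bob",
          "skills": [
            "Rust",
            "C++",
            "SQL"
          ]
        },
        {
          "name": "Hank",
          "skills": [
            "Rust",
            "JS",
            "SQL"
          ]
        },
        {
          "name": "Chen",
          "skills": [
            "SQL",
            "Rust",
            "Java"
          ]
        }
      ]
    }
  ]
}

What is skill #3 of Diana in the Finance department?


Path: departments[0].employees[2].skills[2]
Value: C++

ANSWER: C++
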